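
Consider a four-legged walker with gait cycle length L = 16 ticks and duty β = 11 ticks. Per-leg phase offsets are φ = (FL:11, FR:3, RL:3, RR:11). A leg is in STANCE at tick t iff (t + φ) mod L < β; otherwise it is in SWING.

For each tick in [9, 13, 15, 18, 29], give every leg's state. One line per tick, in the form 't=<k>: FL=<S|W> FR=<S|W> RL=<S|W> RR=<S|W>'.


t=9: phase=(4,12,12,4) vs β=11 → FL=S FR=W RL=W RR=S
t=13: phase=(8,0,0,8) vs β=11 → FL=S FR=S RL=S RR=S
t=15: phase=(10,2,2,10) vs β=11 → FL=S FR=S RL=S RR=S
t=18: phase=(13,5,5,13) vs β=11 → FL=W FR=S RL=S RR=W
t=29: phase=(8,0,0,8) vs β=11 → FL=S FR=S RL=S RR=S

t=9: FL=S FR=W RL=W RR=S
t=13: FL=S FR=S RL=S RR=S
t=15: FL=S FR=S RL=S RR=S
t=18: FL=W FR=S RL=S RR=W
t=29: FL=S FR=S RL=S RR=S


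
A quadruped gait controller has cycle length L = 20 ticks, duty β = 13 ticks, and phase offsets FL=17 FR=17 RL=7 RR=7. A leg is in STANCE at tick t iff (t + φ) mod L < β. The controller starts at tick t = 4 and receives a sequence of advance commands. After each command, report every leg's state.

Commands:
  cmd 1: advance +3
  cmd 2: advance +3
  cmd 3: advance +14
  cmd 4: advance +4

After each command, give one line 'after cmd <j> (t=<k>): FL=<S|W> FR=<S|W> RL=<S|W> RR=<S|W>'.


after cmd 1 (t=7): FL=S FR=S RL=W RR=W
after cmd 2 (t=10): FL=S FR=S RL=W RR=W
after cmd 3 (t=24): FL=S FR=S RL=S RR=S
after cmd 4 (t=28): FL=S FR=S RL=W RR=W

start t=4: FL=S FR=S RL=S RR=S
cmd 1: advance +3 → t=7, phase=(4,4,14,14) → FL=S FR=S RL=W RR=W
cmd 2: advance +3 → t=10, phase=(7,7,17,17) → FL=S FR=S RL=W RR=W
cmd 3: advance +14 → t=24, phase=(1,1,11,11) → FL=S FR=S RL=S RR=S
cmd 4: advance +4 → t=28, phase=(5,5,15,15) → FL=S FR=S RL=W RR=W


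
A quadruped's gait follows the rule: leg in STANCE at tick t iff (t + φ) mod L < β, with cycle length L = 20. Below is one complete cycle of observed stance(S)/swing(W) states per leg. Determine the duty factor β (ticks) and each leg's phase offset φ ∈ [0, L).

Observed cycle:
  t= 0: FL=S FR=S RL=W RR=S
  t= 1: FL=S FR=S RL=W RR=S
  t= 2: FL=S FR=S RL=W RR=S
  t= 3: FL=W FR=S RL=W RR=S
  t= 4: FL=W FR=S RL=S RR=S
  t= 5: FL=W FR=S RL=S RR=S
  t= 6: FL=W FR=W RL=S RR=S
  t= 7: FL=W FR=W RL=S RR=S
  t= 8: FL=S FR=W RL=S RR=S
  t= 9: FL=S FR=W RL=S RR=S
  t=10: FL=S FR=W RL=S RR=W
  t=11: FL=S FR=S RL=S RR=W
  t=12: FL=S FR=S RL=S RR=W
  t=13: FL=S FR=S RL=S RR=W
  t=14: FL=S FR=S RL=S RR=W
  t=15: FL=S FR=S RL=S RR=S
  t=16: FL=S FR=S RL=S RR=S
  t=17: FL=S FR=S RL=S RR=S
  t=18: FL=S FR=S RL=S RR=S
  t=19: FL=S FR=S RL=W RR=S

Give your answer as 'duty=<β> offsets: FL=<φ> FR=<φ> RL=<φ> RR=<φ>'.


duty=15 offsets: FL=12 FR=9 RL=16 RR=5

duty β = stance ticks per leg = 15
FL: stance ticks = 15; W→S at t=8 → φ=12
FR: stance ticks = 15; W→S at t=11 → φ=9
RL: stance ticks = 15; W→S at t=4 → φ=16
RR: stance ticks = 15; W→S at t=15 → φ=5


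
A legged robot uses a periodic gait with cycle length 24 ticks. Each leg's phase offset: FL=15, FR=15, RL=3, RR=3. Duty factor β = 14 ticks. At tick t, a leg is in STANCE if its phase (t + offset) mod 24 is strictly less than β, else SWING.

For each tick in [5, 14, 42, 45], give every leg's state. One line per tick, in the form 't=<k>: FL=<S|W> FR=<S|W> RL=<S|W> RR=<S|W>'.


t=5: phase=(20,20,8,8) vs β=14 → FL=W FR=W RL=S RR=S
t=14: phase=(5,5,17,17) vs β=14 → FL=S FR=S RL=W RR=W
t=42: phase=(9,9,21,21) vs β=14 → FL=S FR=S RL=W RR=W
t=45: phase=(12,12,0,0) vs β=14 → FL=S FR=S RL=S RR=S

t=5: FL=W FR=W RL=S RR=S
t=14: FL=S FR=S RL=W RR=W
t=42: FL=S FR=S RL=W RR=W
t=45: FL=S FR=S RL=S RR=S


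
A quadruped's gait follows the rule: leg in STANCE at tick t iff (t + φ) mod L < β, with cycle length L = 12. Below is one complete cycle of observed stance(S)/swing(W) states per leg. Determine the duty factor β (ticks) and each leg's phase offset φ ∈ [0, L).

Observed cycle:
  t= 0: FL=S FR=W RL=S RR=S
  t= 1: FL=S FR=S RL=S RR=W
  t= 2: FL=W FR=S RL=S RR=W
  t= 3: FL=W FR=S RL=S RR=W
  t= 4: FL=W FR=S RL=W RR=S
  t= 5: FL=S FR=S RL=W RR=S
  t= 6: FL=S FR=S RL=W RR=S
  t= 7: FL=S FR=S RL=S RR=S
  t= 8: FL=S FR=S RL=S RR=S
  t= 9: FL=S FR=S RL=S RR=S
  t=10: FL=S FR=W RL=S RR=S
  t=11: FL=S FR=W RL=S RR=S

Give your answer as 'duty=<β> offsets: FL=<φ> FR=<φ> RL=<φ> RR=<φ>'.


duty β = stance ticks per leg = 9
FL: stance ticks = 9; W→S at t=5 → φ=7
FR: stance ticks = 9; W→S at t=1 → φ=11
RL: stance ticks = 9; W→S at t=7 → φ=5
RR: stance ticks = 9; W→S at t=4 → φ=8

duty=9 offsets: FL=7 FR=11 RL=5 RR=8


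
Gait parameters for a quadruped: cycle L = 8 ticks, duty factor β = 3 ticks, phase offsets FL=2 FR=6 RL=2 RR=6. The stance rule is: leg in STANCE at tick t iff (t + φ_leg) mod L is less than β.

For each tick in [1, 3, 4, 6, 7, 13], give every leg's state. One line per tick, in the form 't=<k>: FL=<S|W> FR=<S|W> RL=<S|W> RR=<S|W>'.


t=1: phase=(3,7,3,7) vs β=3 → FL=W FR=W RL=W RR=W
t=3: phase=(5,1,5,1) vs β=3 → FL=W FR=S RL=W RR=S
t=4: phase=(6,2,6,2) vs β=3 → FL=W FR=S RL=W RR=S
t=6: phase=(0,4,0,4) vs β=3 → FL=S FR=W RL=S RR=W
t=7: phase=(1,5,1,5) vs β=3 → FL=S FR=W RL=S RR=W
t=13: phase=(7,3,7,3) vs β=3 → FL=W FR=W RL=W RR=W

t=1: FL=W FR=W RL=W RR=W
t=3: FL=W FR=S RL=W RR=S
t=4: FL=W FR=S RL=W RR=S
t=6: FL=S FR=W RL=S RR=W
t=7: FL=S FR=W RL=S RR=W
t=13: FL=W FR=W RL=W RR=W


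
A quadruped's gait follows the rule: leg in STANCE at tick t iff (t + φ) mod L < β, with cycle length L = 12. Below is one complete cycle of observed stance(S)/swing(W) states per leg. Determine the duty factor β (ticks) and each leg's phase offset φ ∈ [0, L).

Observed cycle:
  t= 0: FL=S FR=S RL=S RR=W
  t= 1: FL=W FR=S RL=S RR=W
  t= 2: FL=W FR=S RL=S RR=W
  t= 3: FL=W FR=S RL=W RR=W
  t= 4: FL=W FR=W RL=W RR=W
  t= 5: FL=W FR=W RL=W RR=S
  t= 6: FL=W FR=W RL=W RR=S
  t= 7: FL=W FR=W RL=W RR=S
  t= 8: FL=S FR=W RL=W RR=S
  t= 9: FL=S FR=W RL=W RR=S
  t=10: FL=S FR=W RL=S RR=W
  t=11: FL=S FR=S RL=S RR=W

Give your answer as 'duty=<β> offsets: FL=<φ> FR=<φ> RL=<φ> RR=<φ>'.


duty β = stance ticks per leg = 5
FL: stance ticks = 5; W→S at t=8 → φ=4
FR: stance ticks = 5; W→S at t=11 → φ=1
RL: stance ticks = 5; W→S at t=10 → φ=2
RR: stance ticks = 5; W→S at t=5 → φ=7

duty=5 offsets: FL=4 FR=1 RL=2 RR=7


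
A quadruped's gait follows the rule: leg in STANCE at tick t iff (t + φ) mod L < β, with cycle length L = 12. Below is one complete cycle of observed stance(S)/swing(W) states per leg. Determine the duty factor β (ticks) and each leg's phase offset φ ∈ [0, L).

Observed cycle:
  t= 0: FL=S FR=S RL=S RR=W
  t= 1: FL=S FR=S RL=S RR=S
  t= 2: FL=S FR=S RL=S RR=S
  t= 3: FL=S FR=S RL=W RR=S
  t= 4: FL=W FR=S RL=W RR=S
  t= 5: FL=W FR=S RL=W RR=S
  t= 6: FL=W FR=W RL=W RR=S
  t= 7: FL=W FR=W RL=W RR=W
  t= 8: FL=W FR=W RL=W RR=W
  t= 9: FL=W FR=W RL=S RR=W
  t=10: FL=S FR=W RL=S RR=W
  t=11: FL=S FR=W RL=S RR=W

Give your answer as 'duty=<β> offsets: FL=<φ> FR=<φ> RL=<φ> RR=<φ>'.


duty β = stance ticks per leg = 6
FL: stance ticks = 6; W→S at t=10 → φ=2
FR: stance ticks = 6; W→S at t=0 → φ=0
RL: stance ticks = 6; W→S at t=9 → φ=3
RR: stance ticks = 6; W→S at t=1 → φ=11

duty=6 offsets: FL=2 FR=0 RL=3 RR=11


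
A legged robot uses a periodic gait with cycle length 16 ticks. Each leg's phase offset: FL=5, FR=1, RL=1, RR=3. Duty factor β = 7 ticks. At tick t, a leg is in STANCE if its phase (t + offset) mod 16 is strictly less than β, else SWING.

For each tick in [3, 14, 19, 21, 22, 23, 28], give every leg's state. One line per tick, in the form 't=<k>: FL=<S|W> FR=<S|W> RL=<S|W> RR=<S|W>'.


t=3: FL=W FR=S RL=S RR=S
t=14: FL=S FR=W RL=W RR=S
t=19: FL=W FR=S RL=S RR=S
t=21: FL=W FR=S RL=S RR=W
t=22: FL=W FR=W RL=W RR=W
t=23: FL=W FR=W RL=W RR=W
t=28: FL=S FR=W RL=W RR=W

t=3: phase=(8,4,4,6) vs β=7 → FL=W FR=S RL=S RR=S
t=14: phase=(3,15,15,1) vs β=7 → FL=S FR=W RL=W RR=S
t=19: phase=(8,4,4,6) vs β=7 → FL=W FR=S RL=S RR=S
t=21: phase=(10,6,6,8) vs β=7 → FL=W FR=S RL=S RR=W
t=22: phase=(11,7,7,9) vs β=7 → FL=W FR=W RL=W RR=W
t=23: phase=(12,8,8,10) vs β=7 → FL=W FR=W RL=W RR=W
t=28: phase=(1,13,13,15) vs β=7 → FL=S FR=W RL=W RR=W


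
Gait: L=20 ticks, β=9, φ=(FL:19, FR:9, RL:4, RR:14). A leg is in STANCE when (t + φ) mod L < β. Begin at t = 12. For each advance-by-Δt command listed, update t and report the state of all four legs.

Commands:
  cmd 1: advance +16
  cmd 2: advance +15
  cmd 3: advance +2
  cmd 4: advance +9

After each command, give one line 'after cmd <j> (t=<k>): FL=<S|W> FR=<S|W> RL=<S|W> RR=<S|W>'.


after cmd 1 (t=28): FL=S FR=W RL=W RR=S
after cmd 2 (t=43): FL=S FR=W RL=S RR=W
after cmd 3 (t=45): FL=S FR=W RL=W RR=W
after cmd 4 (t=54): FL=W FR=S RL=W RR=S

start t=12: FL=W FR=S RL=W RR=S
cmd 1: advance +16 → t=28, phase=(7,17,12,2) → FL=S FR=W RL=W RR=S
cmd 2: advance +15 → t=43, phase=(2,12,7,17) → FL=S FR=W RL=S RR=W
cmd 3: advance +2 → t=45, phase=(4,14,9,19) → FL=S FR=W RL=W RR=W
cmd 4: advance +9 → t=54, phase=(13,3,18,8) → FL=W FR=S RL=W RR=S


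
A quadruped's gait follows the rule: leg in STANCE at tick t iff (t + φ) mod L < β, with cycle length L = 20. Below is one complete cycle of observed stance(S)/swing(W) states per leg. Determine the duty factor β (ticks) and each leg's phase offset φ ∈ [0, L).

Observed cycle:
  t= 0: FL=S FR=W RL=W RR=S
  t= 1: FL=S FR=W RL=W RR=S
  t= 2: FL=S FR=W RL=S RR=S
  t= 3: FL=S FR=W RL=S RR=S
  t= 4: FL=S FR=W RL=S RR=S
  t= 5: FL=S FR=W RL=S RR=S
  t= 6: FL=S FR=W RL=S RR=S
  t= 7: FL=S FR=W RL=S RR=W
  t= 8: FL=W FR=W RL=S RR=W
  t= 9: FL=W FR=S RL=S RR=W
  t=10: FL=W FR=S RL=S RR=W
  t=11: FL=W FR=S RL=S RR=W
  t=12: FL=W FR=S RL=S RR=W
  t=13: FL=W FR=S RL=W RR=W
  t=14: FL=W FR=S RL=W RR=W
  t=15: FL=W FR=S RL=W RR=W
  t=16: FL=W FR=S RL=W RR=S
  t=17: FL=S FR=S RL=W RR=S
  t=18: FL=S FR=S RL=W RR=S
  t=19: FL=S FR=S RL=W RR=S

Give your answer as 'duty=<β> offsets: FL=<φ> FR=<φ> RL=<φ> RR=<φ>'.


duty=11 offsets: FL=3 FR=11 RL=18 RR=4

duty β = stance ticks per leg = 11
FL: stance ticks = 11; W→S at t=17 → φ=3
FR: stance ticks = 11; W→S at t=9 → φ=11
RL: stance ticks = 11; W→S at t=2 → φ=18
RR: stance ticks = 11; W→S at t=16 → φ=4


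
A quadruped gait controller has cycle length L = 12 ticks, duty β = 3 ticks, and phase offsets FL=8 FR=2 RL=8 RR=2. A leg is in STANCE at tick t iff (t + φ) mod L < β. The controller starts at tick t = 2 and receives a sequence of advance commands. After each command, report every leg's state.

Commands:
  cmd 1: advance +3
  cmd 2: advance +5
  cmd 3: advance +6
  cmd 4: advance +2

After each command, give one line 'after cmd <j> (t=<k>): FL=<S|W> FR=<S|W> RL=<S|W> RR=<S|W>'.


start t=2: FL=W FR=W RL=W RR=W
cmd 1: advance +3 → t=5, phase=(1,7,1,7) → FL=S FR=W RL=S RR=W
cmd 2: advance +5 → t=10, phase=(6,0,6,0) → FL=W FR=S RL=W RR=S
cmd 3: advance +6 → t=16, phase=(0,6,0,6) → FL=S FR=W RL=S RR=W
cmd 4: advance +2 → t=18, phase=(2,8,2,8) → FL=S FR=W RL=S RR=W

after cmd 1 (t=5): FL=S FR=W RL=S RR=W
after cmd 2 (t=10): FL=W FR=S RL=W RR=S
after cmd 3 (t=16): FL=S FR=W RL=S RR=W
after cmd 4 (t=18): FL=S FR=W RL=S RR=W


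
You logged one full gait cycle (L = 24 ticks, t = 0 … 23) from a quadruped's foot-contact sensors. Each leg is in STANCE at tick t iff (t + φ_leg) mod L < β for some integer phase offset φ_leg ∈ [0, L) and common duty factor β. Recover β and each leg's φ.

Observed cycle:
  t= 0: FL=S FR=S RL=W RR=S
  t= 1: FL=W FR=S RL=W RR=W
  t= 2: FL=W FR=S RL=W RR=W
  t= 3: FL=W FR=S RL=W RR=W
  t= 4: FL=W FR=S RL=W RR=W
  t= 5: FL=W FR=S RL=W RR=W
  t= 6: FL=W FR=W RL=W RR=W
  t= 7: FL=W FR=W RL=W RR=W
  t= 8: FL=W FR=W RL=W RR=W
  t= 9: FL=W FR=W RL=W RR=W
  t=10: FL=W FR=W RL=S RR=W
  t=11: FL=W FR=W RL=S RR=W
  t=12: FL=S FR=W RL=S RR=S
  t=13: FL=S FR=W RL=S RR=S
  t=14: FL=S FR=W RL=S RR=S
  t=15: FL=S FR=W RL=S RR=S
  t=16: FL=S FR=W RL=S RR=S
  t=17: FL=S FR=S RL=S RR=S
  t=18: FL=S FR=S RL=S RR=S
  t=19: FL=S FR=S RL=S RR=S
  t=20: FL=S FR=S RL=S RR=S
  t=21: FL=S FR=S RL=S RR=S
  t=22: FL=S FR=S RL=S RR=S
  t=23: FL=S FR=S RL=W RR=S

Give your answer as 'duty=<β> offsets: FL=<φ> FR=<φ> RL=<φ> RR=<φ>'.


duty β = stance ticks per leg = 13
FL: stance ticks = 13; W→S at t=12 → φ=12
FR: stance ticks = 13; W→S at t=17 → φ=7
RL: stance ticks = 13; W→S at t=10 → φ=14
RR: stance ticks = 13; W→S at t=12 → φ=12

duty=13 offsets: FL=12 FR=7 RL=14 RR=12


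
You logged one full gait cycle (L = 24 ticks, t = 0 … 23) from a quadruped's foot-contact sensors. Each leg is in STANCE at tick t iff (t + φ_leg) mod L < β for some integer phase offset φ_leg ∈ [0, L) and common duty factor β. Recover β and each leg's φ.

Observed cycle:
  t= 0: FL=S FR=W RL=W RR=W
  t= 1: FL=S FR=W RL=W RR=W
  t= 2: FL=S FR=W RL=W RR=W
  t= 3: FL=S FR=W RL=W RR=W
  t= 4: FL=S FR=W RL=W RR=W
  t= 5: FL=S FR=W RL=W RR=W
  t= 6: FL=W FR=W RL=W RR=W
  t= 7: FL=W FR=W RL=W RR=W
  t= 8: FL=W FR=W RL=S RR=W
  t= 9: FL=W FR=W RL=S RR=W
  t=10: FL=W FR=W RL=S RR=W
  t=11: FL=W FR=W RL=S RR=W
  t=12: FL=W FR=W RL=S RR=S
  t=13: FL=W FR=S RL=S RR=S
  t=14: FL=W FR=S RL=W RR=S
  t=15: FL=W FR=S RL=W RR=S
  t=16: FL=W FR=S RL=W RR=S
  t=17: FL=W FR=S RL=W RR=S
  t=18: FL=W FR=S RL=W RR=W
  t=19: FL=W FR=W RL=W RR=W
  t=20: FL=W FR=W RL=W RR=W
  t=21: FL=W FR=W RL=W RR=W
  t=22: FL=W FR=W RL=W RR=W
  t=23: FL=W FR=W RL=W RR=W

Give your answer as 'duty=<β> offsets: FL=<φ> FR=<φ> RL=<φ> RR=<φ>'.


duty=6 offsets: FL=0 FR=11 RL=16 RR=12

duty β = stance ticks per leg = 6
FL: stance ticks = 6; W→S at t=0 → φ=0
FR: stance ticks = 6; W→S at t=13 → φ=11
RL: stance ticks = 6; W→S at t=8 → φ=16
RR: stance ticks = 6; W→S at t=12 → φ=12


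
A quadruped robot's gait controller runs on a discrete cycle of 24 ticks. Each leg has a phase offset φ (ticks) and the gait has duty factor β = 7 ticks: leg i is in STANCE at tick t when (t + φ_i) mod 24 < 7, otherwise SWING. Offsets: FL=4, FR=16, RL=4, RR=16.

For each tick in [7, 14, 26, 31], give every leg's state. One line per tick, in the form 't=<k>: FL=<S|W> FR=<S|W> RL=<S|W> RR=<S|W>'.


t=7: FL=W FR=W RL=W RR=W
t=14: FL=W FR=S RL=W RR=S
t=26: FL=S FR=W RL=S RR=W
t=31: FL=W FR=W RL=W RR=W

t=7: phase=(11,23,11,23) vs β=7 → FL=W FR=W RL=W RR=W
t=14: phase=(18,6,18,6) vs β=7 → FL=W FR=S RL=W RR=S
t=26: phase=(6,18,6,18) vs β=7 → FL=S FR=W RL=S RR=W
t=31: phase=(11,23,11,23) vs β=7 → FL=W FR=W RL=W RR=W


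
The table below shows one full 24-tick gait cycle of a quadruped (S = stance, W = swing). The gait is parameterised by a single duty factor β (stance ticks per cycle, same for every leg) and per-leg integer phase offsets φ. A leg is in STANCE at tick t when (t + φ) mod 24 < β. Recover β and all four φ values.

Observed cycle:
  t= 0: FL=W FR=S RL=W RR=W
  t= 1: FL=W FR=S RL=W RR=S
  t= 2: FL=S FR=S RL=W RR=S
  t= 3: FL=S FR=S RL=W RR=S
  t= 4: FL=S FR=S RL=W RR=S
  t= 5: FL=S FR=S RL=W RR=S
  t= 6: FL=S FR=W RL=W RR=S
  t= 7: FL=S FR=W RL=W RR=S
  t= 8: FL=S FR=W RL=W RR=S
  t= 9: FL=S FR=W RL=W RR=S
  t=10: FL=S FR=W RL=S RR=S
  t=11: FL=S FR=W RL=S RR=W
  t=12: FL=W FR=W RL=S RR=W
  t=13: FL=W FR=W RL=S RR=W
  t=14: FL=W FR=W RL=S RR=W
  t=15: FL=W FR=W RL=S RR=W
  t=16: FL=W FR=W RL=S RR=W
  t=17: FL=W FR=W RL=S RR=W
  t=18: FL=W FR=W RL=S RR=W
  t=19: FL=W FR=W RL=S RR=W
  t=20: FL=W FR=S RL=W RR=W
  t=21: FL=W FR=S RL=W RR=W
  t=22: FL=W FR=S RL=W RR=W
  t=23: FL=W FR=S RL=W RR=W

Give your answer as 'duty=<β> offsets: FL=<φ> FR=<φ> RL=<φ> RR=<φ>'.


duty β = stance ticks per leg = 10
FL: stance ticks = 10; W→S at t=2 → φ=22
FR: stance ticks = 10; W→S at t=20 → φ=4
RL: stance ticks = 10; W→S at t=10 → φ=14
RR: stance ticks = 10; W→S at t=1 → φ=23

duty=10 offsets: FL=22 FR=4 RL=14 RR=23


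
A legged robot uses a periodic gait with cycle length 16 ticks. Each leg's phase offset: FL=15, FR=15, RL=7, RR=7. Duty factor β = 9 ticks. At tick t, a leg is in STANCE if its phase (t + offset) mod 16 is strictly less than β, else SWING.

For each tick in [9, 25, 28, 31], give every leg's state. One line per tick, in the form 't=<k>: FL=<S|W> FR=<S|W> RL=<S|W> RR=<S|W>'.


t=9: FL=S FR=S RL=S RR=S
t=25: FL=S FR=S RL=S RR=S
t=28: FL=W FR=W RL=S RR=S
t=31: FL=W FR=W RL=S RR=S

t=9: phase=(8,8,0,0) vs β=9 → FL=S FR=S RL=S RR=S
t=25: phase=(8,8,0,0) vs β=9 → FL=S FR=S RL=S RR=S
t=28: phase=(11,11,3,3) vs β=9 → FL=W FR=W RL=S RR=S
t=31: phase=(14,14,6,6) vs β=9 → FL=W FR=W RL=S RR=S


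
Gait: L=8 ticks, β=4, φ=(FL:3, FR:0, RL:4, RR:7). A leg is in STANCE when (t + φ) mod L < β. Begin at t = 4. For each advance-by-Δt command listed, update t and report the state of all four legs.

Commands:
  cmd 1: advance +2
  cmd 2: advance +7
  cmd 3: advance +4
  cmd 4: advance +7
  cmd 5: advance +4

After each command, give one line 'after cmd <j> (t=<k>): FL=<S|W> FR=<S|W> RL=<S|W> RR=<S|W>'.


start t=4: FL=W FR=W RL=S RR=S
cmd 1: advance +2 → t=6, phase=(1,6,2,5) → FL=S FR=W RL=S RR=W
cmd 2: advance +7 → t=13, phase=(0,5,1,4) → FL=S FR=W RL=S RR=W
cmd 3: advance +4 → t=17, phase=(4,1,5,0) → FL=W FR=S RL=W RR=S
cmd 4: advance +7 → t=24, phase=(3,0,4,7) → FL=S FR=S RL=W RR=W
cmd 5: advance +4 → t=28, phase=(7,4,0,3) → FL=W FR=W RL=S RR=S

after cmd 1 (t=6): FL=S FR=W RL=S RR=W
after cmd 2 (t=13): FL=S FR=W RL=S RR=W
after cmd 3 (t=17): FL=W FR=S RL=W RR=S
after cmd 4 (t=24): FL=S FR=S RL=W RR=W
after cmd 5 (t=28): FL=W FR=W RL=S RR=S


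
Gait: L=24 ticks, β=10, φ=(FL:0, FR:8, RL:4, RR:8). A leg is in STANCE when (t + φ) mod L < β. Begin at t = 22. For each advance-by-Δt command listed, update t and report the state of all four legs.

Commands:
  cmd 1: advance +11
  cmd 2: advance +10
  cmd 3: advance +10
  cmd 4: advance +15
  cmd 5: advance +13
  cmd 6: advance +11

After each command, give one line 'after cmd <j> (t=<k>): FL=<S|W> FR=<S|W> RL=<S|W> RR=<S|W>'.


after cmd 1 (t=33): FL=S FR=W RL=W RR=W
after cmd 2 (t=43): FL=W FR=S RL=W RR=S
after cmd 3 (t=53): FL=S FR=W RL=S RR=W
after cmd 4 (t=68): FL=W FR=S RL=S RR=S
after cmd 5 (t=81): FL=S FR=W RL=W RR=W
after cmd 6 (t=92): FL=W FR=S RL=S RR=S

start t=22: FL=W FR=S RL=S RR=S
cmd 1: advance +11 → t=33, phase=(9,17,13,17) → FL=S FR=W RL=W RR=W
cmd 2: advance +10 → t=43, phase=(19,3,23,3) → FL=W FR=S RL=W RR=S
cmd 3: advance +10 → t=53, phase=(5,13,9,13) → FL=S FR=W RL=S RR=W
cmd 4: advance +15 → t=68, phase=(20,4,0,4) → FL=W FR=S RL=S RR=S
cmd 5: advance +13 → t=81, phase=(9,17,13,17) → FL=S FR=W RL=W RR=W
cmd 6: advance +11 → t=92, phase=(20,4,0,4) → FL=W FR=S RL=S RR=S


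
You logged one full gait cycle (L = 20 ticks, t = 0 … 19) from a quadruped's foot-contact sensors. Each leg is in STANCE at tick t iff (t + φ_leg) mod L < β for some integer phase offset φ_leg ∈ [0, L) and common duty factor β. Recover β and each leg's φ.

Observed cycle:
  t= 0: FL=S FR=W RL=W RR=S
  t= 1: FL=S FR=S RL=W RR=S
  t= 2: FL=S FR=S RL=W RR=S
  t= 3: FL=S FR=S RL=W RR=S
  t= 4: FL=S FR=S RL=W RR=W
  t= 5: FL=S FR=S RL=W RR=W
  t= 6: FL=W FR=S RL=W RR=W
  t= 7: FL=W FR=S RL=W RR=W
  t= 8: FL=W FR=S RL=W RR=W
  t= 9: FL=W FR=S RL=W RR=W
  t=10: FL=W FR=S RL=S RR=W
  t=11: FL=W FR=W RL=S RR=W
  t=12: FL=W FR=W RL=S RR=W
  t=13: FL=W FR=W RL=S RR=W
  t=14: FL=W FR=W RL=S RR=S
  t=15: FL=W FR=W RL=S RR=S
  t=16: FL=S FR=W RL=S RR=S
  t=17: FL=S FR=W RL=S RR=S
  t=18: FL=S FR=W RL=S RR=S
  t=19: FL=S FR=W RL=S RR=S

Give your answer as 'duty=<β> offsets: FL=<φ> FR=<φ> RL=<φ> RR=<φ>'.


duty β = stance ticks per leg = 10
FL: stance ticks = 10; W→S at t=16 → φ=4
FR: stance ticks = 10; W→S at t=1 → φ=19
RL: stance ticks = 10; W→S at t=10 → φ=10
RR: stance ticks = 10; W→S at t=14 → φ=6

duty=10 offsets: FL=4 FR=19 RL=10 RR=6


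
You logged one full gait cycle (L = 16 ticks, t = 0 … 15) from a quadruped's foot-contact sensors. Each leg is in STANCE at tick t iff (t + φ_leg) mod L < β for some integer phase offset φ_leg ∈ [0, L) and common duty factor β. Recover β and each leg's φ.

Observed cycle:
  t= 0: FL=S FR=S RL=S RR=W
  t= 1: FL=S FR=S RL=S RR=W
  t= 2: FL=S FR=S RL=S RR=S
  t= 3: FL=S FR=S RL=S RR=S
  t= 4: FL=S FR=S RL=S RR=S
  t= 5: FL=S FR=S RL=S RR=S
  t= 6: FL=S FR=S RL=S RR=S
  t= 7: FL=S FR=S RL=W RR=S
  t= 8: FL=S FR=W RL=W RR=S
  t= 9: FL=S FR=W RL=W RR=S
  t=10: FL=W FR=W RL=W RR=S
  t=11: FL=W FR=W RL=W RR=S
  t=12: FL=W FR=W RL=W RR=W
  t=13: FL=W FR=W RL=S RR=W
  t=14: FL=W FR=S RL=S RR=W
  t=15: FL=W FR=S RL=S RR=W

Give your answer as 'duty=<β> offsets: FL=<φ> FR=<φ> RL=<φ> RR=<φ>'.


duty β = stance ticks per leg = 10
FL: stance ticks = 10; W→S at t=0 → φ=0
FR: stance ticks = 10; W→S at t=14 → φ=2
RL: stance ticks = 10; W→S at t=13 → φ=3
RR: stance ticks = 10; W→S at t=2 → φ=14

duty=10 offsets: FL=0 FR=2 RL=3 RR=14


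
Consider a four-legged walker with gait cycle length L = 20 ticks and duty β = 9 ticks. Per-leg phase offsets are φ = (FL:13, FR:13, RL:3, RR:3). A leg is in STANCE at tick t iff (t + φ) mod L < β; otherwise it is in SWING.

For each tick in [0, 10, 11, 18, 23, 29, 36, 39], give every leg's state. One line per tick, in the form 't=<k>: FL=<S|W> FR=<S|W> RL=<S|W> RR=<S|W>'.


t=0: phase=(13,13,3,3) vs β=9 → FL=W FR=W RL=S RR=S
t=10: phase=(3,3,13,13) vs β=9 → FL=S FR=S RL=W RR=W
t=11: phase=(4,4,14,14) vs β=9 → FL=S FR=S RL=W RR=W
t=18: phase=(11,11,1,1) vs β=9 → FL=W FR=W RL=S RR=S
t=23: phase=(16,16,6,6) vs β=9 → FL=W FR=W RL=S RR=S
t=29: phase=(2,2,12,12) vs β=9 → FL=S FR=S RL=W RR=W
t=36: phase=(9,9,19,19) vs β=9 → FL=W FR=W RL=W RR=W
t=39: phase=(12,12,2,2) vs β=9 → FL=W FR=W RL=S RR=S

t=0: FL=W FR=W RL=S RR=S
t=10: FL=S FR=S RL=W RR=W
t=11: FL=S FR=S RL=W RR=W
t=18: FL=W FR=W RL=S RR=S
t=23: FL=W FR=W RL=S RR=S
t=29: FL=S FR=S RL=W RR=W
t=36: FL=W FR=W RL=W RR=W
t=39: FL=W FR=W RL=S RR=S


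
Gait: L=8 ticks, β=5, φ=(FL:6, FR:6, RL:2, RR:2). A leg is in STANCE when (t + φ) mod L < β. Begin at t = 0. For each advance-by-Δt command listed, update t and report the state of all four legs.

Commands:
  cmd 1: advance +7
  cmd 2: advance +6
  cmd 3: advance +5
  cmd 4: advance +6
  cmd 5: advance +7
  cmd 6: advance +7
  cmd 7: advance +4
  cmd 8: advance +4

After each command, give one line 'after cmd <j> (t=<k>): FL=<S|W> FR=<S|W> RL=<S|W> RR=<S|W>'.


start t=0: FL=W FR=W RL=S RR=S
cmd 1: advance +7 → t=7, phase=(5,5,1,1) → FL=W FR=W RL=S RR=S
cmd 2: advance +6 → t=13, phase=(3,3,7,7) → FL=S FR=S RL=W RR=W
cmd 3: advance +5 → t=18, phase=(0,0,4,4) → FL=S FR=S RL=S RR=S
cmd 4: advance +6 → t=24, phase=(6,6,2,2) → FL=W FR=W RL=S RR=S
cmd 5: advance +7 → t=31, phase=(5,5,1,1) → FL=W FR=W RL=S RR=S
cmd 6: advance +7 → t=38, phase=(4,4,0,0) → FL=S FR=S RL=S RR=S
cmd 7: advance +4 → t=42, phase=(0,0,4,4) → FL=S FR=S RL=S RR=S
cmd 8: advance +4 → t=46, phase=(4,4,0,0) → FL=S FR=S RL=S RR=S

after cmd 1 (t=7): FL=W FR=W RL=S RR=S
after cmd 2 (t=13): FL=S FR=S RL=W RR=W
after cmd 3 (t=18): FL=S FR=S RL=S RR=S
after cmd 4 (t=24): FL=W FR=W RL=S RR=S
after cmd 5 (t=31): FL=W FR=W RL=S RR=S
after cmd 6 (t=38): FL=S FR=S RL=S RR=S
after cmd 7 (t=42): FL=S FR=S RL=S RR=S
after cmd 8 (t=46): FL=S FR=S RL=S RR=S


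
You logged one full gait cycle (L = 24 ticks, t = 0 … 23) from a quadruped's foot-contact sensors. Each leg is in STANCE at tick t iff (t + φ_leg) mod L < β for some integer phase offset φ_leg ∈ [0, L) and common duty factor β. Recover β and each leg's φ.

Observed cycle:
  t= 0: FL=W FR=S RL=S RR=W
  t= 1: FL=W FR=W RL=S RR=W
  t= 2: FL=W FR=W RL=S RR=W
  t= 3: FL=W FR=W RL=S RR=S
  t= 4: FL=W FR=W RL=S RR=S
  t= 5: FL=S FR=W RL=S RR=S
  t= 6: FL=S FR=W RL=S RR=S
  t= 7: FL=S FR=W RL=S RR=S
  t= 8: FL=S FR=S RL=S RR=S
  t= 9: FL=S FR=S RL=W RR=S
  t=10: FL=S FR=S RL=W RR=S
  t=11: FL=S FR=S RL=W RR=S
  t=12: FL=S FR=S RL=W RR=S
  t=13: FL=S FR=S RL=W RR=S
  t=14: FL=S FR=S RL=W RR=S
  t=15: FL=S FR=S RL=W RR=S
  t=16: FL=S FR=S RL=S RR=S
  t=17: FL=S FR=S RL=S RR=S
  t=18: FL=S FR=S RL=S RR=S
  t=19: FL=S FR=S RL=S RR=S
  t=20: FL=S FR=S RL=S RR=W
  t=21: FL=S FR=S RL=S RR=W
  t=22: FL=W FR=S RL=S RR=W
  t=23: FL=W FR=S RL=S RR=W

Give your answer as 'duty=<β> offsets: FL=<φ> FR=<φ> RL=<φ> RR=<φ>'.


duty=17 offsets: FL=19 FR=16 RL=8 RR=21

duty β = stance ticks per leg = 17
FL: stance ticks = 17; W→S at t=5 → φ=19
FR: stance ticks = 17; W→S at t=8 → φ=16
RL: stance ticks = 17; W→S at t=16 → φ=8
RR: stance ticks = 17; W→S at t=3 → φ=21


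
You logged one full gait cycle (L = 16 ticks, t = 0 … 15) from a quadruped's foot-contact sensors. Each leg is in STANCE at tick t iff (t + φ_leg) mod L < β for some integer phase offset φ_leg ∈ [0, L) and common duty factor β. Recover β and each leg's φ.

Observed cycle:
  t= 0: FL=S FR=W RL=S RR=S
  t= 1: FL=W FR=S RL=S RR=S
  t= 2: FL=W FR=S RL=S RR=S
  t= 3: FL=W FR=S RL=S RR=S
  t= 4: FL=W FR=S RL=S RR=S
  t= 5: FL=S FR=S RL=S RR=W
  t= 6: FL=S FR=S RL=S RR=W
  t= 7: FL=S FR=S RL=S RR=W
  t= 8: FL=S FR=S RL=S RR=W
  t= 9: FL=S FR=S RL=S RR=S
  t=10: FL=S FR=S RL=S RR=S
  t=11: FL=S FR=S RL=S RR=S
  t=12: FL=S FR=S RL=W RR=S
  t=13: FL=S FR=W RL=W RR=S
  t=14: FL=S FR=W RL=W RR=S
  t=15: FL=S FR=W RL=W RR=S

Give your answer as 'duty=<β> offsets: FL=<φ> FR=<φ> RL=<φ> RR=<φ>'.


duty β = stance ticks per leg = 12
FL: stance ticks = 12; W→S at t=5 → φ=11
FR: stance ticks = 12; W→S at t=1 → φ=15
RL: stance ticks = 12; W→S at t=0 → φ=0
RR: stance ticks = 12; W→S at t=9 → φ=7

duty=12 offsets: FL=11 FR=15 RL=0 RR=7


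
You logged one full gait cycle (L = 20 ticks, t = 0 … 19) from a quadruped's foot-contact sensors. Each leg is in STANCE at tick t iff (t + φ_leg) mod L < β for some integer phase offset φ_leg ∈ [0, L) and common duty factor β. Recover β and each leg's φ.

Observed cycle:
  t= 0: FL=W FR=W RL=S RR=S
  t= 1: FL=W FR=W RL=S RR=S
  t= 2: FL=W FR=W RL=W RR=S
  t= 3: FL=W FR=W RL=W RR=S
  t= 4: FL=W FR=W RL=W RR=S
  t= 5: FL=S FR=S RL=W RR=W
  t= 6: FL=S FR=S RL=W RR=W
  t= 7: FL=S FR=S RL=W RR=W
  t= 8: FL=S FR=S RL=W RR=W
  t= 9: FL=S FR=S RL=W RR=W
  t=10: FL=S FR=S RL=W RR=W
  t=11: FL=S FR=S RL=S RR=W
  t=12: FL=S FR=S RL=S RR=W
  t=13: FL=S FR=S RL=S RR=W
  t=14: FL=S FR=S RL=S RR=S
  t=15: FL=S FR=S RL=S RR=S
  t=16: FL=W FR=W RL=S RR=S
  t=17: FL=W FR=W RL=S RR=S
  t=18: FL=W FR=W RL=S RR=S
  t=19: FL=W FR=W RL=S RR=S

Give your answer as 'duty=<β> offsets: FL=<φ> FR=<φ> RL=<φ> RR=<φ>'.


duty=11 offsets: FL=15 FR=15 RL=9 RR=6

duty β = stance ticks per leg = 11
FL: stance ticks = 11; W→S at t=5 → φ=15
FR: stance ticks = 11; W→S at t=5 → φ=15
RL: stance ticks = 11; W→S at t=11 → φ=9
RR: stance ticks = 11; W→S at t=14 → φ=6


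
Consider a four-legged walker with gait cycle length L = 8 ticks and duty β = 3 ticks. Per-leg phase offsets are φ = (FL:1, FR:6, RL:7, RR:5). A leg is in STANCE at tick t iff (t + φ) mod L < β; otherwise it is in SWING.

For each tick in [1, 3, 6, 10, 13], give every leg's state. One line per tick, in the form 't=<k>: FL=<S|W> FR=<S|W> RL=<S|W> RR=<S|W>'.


t=1: phase=(2,7,0,6) vs β=3 → FL=S FR=W RL=S RR=W
t=3: phase=(4,1,2,0) vs β=3 → FL=W FR=S RL=S RR=S
t=6: phase=(7,4,5,3) vs β=3 → FL=W FR=W RL=W RR=W
t=10: phase=(3,0,1,7) vs β=3 → FL=W FR=S RL=S RR=W
t=13: phase=(6,3,4,2) vs β=3 → FL=W FR=W RL=W RR=S

t=1: FL=S FR=W RL=S RR=W
t=3: FL=W FR=S RL=S RR=S
t=6: FL=W FR=W RL=W RR=W
t=10: FL=W FR=S RL=S RR=W
t=13: FL=W FR=W RL=W RR=S


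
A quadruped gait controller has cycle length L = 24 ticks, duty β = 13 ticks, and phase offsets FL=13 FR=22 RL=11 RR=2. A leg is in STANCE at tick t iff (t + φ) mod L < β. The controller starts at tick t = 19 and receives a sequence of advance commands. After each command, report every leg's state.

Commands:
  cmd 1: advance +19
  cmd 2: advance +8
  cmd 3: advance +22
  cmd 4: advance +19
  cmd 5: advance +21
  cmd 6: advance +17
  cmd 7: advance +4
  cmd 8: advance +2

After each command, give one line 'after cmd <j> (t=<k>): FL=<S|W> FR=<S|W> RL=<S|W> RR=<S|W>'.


start t=19: FL=S FR=W RL=S RR=W
cmd 1: advance +19 → t=38, phase=(3,12,1,16) → FL=S FR=S RL=S RR=W
cmd 2: advance +8 → t=46, phase=(11,20,9,0) → FL=S FR=W RL=S RR=S
cmd 3: advance +22 → t=68, phase=(9,18,7,22) → FL=S FR=W RL=S RR=W
cmd 4: advance +19 → t=87, phase=(4,13,2,17) → FL=S FR=W RL=S RR=W
cmd 5: advance +21 → t=108, phase=(1,10,23,14) → FL=S FR=S RL=W RR=W
cmd 6: advance +17 → t=125, phase=(18,3,16,7) → FL=W FR=S RL=W RR=S
cmd 7: advance +4 → t=129, phase=(22,7,20,11) → FL=W FR=S RL=W RR=S
cmd 8: advance +2 → t=131, phase=(0,9,22,13) → FL=S FR=S RL=W RR=W

after cmd 1 (t=38): FL=S FR=S RL=S RR=W
after cmd 2 (t=46): FL=S FR=W RL=S RR=S
after cmd 3 (t=68): FL=S FR=W RL=S RR=W
after cmd 4 (t=87): FL=S FR=W RL=S RR=W
after cmd 5 (t=108): FL=S FR=S RL=W RR=W
after cmd 6 (t=125): FL=W FR=S RL=W RR=S
after cmd 7 (t=129): FL=W FR=S RL=W RR=S
after cmd 8 (t=131): FL=S FR=S RL=W RR=W


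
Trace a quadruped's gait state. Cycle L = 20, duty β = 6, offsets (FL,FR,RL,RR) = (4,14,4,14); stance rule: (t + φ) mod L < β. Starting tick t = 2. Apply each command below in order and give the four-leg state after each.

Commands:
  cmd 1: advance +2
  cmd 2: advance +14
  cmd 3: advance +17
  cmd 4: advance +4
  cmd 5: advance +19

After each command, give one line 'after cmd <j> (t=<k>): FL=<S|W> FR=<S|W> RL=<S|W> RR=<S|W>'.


start t=2: FL=W FR=W RL=W RR=W
cmd 1: advance +2 → t=4, phase=(8,18,8,18) → FL=W FR=W RL=W RR=W
cmd 2: advance +14 → t=18, phase=(2,12,2,12) → FL=S FR=W RL=S RR=W
cmd 3: advance +17 → t=35, phase=(19,9,19,9) → FL=W FR=W RL=W RR=W
cmd 4: advance +4 → t=39, phase=(3,13,3,13) → FL=S FR=W RL=S RR=W
cmd 5: advance +19 → t=58, phase=(2,12,2,12) → FL=S FR=W RL=S RR=W

after cmd 1 (t=4): FL=W FR=W RL=W RR=W
after cmd 2 (t=18): FL=S FR=W RL=S RR=W
after cmd 3 (t=35): FL=W FR=W RL=W RR=W
after cmd 4 (t=39): FL=S FR=W RL=S RR=W
after cmd 5 (t=58): FL=S FR=W RL=S RR=W


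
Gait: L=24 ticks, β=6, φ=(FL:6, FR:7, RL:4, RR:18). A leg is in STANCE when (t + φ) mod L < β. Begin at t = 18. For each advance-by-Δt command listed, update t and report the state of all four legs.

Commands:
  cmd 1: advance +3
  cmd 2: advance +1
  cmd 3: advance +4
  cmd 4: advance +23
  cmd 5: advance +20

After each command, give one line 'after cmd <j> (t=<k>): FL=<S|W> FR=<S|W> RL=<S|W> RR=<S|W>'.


start t=18: FL=S FR=S RL=W RR=W
cmd 1: advance +3 → t=21, phase=(3,4,1,15) → FL=S FR=S RL=S RR=W
cmd 2: advance +1 → t=22, phase=(4,5,2,16) → FL=S FR=S RL=S RR=W
cmd 3: advance +4 → t=26, phase=(8,9,6,20) → FL=W FR=W RL=W RR=W
cmd 4: advance +23 → t=49, phase=(7,8,5,19) → FL=W FR=W RL=S RR=W
cmd 5: advance +20 → t=69, phase=(3,4,1,15) → FL=S FR=S RL=S RR=W

after cmd 1 (t=21): FL=S FR=S RL=S RR=W
after cmd 2 (t=22): FL=S FR=S RL=S RR=W
after cmd 3 (t=26): FL=W FR=W RL=W RR=W
after cmd 4 (t=49): FL=W FR=W RL=S RR=W
after cmd 5 (t=69): FL=S FR=S RL=S RR=W


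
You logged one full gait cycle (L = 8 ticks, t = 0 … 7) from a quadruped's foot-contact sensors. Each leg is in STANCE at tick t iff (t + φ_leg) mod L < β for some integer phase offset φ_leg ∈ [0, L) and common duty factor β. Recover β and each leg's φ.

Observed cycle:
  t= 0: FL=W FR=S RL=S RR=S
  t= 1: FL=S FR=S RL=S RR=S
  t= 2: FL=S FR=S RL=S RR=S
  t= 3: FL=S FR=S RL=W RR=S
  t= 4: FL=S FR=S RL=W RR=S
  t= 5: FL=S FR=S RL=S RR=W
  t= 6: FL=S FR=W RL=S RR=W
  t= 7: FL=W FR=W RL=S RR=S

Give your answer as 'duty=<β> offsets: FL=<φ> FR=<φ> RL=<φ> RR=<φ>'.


duty β = stance ticks per leg = 6
FL: stance ticks = 6; W→S at t=1 → φ=7
FR: stance ticks = 6; W→S at t=0 → φ=0
RL: stance ticks = 6; W→S at t=5 → φ=3
RR: stance ticks = 6; W→S at t=7 → φ=1

duty=6 offsets: FL=7 FR=0 RL=3 RR=1


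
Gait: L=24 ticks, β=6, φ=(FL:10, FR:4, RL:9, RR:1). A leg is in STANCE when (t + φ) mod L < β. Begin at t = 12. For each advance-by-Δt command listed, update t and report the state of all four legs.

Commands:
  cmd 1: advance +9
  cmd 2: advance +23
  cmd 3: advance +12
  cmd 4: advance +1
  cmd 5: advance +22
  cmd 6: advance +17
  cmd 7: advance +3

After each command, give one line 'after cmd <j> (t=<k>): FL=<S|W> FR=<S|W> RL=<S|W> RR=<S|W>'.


after cmd 1 (t=21): FL=W FR=S RL=W RR=W
after cmd 2 (t=44): FL=W FR=S RL=S RR=W
after cmd 3 (t=56): FL=W FR=W RL=W RR=W
after cmd 4 (t=57): FL=W FR=W RL=W RR=W
after cmd 5 (t=79): FL=W FR=W RL=W RR=W
after cmd 6 (t=96): FL=W FR=S RL=W RR=S
after cmd 7 (t=99): FL=W FR=W RL=W RR=S

start t=12: FL=W FR=W RL=W RR=W
cmd 1: advance +9 → t=21, phase=(7,1,6,22) → FL=W FR=S RL=W RR=W
cmd 2: advance +23 → t=44, phase=(6,0,5,21) → FL=W FR=S RL=S RR=W
cmd 3: advance +12 → t=56, phase=(18,12,17,9) → FL=W FR=W RL=W RR=W
cmd 4: advance +1 → t=57, phase=(19,13,18,10) → FL=W FR=W RL=W RR=W
cmd 5: advance +22 → t=79, phase=(17,11,16,8) → FL=W FR=W RL=W RR=W
cmd 6: advance +17 → t=96, phase=(10,4,9,1) → FL=W FR=S RL=W RR=S
cmd 7: advance +3 → t=99, phase=(13,7,12,4) → FL=W FR=W RL=W RR=S


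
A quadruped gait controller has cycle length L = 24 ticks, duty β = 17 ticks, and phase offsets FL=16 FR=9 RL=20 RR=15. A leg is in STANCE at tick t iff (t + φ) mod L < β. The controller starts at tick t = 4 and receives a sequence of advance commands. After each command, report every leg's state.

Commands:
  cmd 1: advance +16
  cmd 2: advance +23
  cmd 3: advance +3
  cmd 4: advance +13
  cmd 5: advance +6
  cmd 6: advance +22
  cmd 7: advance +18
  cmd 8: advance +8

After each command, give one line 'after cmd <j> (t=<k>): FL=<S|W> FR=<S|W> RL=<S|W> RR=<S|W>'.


after cmd 1 (t=20): FL=S FR=S RL=S RR=S
after cmd 2 (t=43): FL=S FR=S RL=S RR=S
after cmd 3 (t=46): FL=S FR=S RL=W RR=S
after cmd 4 (t=59): FL=S FR=W RL=S RR=S
after cmd 5 (t=65): FL=S FR=S RL=S RR=S
after cmd 6 (t=87): FL=S FR=S RL=S RR=S
after cmd 7 (t=105): FL=S FR=W RL=S RR=S
after cmd 8 (t=113): FL=S FR=S RL=S RR=S

start t=4: FL=W FR=S RL=S RR=W
cmd 1: advance +16 → t=20, phase=(12,5,16,11) → FL=S FR=S RL=S RR=S
cmd 2: advance +23 → t=43, phase=(11,4,15,10) → FL=S FR=S RL=S RR=S
cmd 3: advance +3 → t=46, phase=(14,7,18,13) → FL=S FR=S RL=W RR=S
cmd 4: advance +13 → t=59, phase=(3,20,7,2) → FL=S FR=W RL=S RR=S
cmd 5: advance +6 → t=65, phase=(9,2,13,8) → FL=S FR=S RL=S RR=S
cmd 6: advance +22 → t=87, phase=(7,0,11,6) → FL=S FR=S RL=S RR=S
cmd 7: advance +18 → t=105, phase=(1,18,5,0) → FL=S FR=W RL=S RR=S
cmd 8: advance +8 → t=113, phase=(9,2,13,8) → FL=S FR=S RL=S RR=S


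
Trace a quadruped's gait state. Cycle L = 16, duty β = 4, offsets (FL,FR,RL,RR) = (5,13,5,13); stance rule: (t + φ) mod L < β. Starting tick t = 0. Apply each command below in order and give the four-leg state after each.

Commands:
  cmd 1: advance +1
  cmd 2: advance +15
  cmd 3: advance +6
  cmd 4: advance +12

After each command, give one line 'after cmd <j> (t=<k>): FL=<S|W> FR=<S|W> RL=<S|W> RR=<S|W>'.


start t=0: FL=W FR=W RL=W RR=W
cmd 1: advance +1 → t=1, phase=(6,14,6,14) → FL=W FR=W RL=W RR=W
cmd 2: advance +15 → t=16, phase=(5,13,5,13) → FL=W FR=W RL=W RR=W
cmd 3: advance +6 → t=22, phase=(11,3,11,3) → FL=W FR=S RL=W RR=S
cmd 4: advance +12 → t=34, phase=(7,15,7,15) → FL=W FR=W RL=W RR=W

after cmd 1 (t=1): FL=W FR=W RL=W RR=W
after cmd 2 (t=16): FL=W FR=W RL=W RR=W
after cmd 3 (t=22): FL=W FR=S RL=W RR=S
after cmd 4 (t=34): FL=W FR=W RL=W RR=W


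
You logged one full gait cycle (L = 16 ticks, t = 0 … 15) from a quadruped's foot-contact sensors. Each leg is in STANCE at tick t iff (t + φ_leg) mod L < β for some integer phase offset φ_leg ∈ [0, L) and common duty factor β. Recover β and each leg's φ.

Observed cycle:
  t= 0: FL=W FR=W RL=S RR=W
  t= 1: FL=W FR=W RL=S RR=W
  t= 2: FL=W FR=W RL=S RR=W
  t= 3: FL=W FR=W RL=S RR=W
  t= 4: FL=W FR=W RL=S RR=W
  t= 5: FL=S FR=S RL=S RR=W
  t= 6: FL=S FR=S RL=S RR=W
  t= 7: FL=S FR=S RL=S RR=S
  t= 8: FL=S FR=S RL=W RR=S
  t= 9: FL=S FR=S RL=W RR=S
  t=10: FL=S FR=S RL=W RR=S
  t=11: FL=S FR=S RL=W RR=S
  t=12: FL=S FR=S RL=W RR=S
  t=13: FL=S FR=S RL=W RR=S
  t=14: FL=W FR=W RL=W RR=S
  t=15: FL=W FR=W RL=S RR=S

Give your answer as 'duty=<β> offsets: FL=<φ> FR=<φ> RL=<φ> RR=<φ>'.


duty=9 offsets: FL=11 FR=11 RL=1 RR=9

duty β = stance ticks per leg = 9
FL: stance ticks = 9; W→S at t=5 → φ=11
FR: stance ticks = 9; W→S at t=5 → φ=11
RL: stance ticks = 9; W→S at t=15 → φ=1
RR: stance ticks = 9; W→S at t=7 → φ=9


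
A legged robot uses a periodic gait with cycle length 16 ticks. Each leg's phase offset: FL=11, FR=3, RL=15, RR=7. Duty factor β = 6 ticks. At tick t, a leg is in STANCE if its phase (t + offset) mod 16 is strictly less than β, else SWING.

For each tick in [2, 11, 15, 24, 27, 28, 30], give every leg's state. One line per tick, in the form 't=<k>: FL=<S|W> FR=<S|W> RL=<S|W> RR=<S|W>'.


t=2: phase=(13,5,1,9) vs β=6 → FL=W FR=S RL=S RR=W
t=11: phase=(6,14,10,2) vs β=6 → FL=W FR=W RL=W RR=S
t=15: phase=(10,2,14,6) vs β=6 → FL=W FR=S RL=W RR=W
t=24: phase=(3,11,7,15) vs β=6 → FL=S FR=W RL=W RR=W
t=27: phase=(6,14,10,2) vs β=6 → FL=W FR=W RL=W RR=S
t=28: phase=(7,15,11,3) vs β=6 → FL=W FR=W RL=W RR=S
t=30: phase=(9,1,13,5) vs β=6 → FL=W FR=S RL=W RR=S

t=2: FL=W FR=S RL=S RR=W
t=11: FL=W FR=W RL=W RR=S
t=15: FL=W FR=S RL=W RR=W
t=24: FL=S FR=W RL=W RR=W
t=27: FL=W FR=W RL=W RR=S
t=28: FL=W FR=W RL=W RR=S
t=30: FL=W FR=S RL=W RR=S


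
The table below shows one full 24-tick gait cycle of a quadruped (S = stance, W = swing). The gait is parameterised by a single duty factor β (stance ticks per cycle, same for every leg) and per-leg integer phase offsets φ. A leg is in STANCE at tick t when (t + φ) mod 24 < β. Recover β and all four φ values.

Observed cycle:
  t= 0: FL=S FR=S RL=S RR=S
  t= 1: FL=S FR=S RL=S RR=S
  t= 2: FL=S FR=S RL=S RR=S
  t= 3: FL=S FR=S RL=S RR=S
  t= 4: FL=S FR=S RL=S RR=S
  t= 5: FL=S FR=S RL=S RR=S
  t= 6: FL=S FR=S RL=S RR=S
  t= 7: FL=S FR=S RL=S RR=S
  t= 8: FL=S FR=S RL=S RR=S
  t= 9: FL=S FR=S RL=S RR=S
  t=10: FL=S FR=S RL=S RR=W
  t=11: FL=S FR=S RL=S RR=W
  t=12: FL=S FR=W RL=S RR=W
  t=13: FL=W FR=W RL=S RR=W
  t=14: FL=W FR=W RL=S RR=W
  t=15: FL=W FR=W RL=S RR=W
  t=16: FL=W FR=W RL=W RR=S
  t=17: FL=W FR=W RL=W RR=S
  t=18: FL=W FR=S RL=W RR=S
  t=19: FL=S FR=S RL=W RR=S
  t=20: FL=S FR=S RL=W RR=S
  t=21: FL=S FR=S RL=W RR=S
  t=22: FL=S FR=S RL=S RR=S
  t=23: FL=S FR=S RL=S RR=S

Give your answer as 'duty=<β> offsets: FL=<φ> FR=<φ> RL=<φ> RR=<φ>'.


duty β = stance ticks per leg = 18
FL: stance ticks = 18; W→S at t=19 → φ=5
FR: stance ticks = 18; W→S at t=18 → φ=6
RL: stance ticks = 18; W→S at t=22 → φ=2
RR: stance ticks = 18; W→S at t=16 → φ=8

duty=18 offsets: FL=5 FR=6 RL=2 RR=8


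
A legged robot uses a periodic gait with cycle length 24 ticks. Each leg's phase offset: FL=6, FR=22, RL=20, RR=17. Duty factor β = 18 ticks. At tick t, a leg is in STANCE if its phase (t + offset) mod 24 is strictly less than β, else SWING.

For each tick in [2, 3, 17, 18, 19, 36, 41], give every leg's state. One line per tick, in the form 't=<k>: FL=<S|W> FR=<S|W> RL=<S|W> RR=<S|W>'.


t=2: phase=(8,0,22,19) vs β=18 → FL=S FR=S RL=W RR=W
t=3: phase=(9,1,23,20) vs β=18 → FL=S FR=S RL=W RR=W
t=17: phase=(23,15,13,10) vs β=18 → FL=W FR=S RL=S RR=S
t=18: phase=(0,16,14,11) vs β=18 → FL=S FR=S RL=S RR=S
t=19: phase=(1,17,15,12) vs β=18 → FL=S FR=S RL=S RR=S
t=36: phase=(18,10,8,5) vs β=18 → FL=W FR=S RL=S RR=S
t=41: phase=(23,15,13,10) vs β=18 → FL=W FR=S RL=S RR=S

t=2: FL=S FR=S RL=W RR=W
t=3: FL=S FR=S RL=W RR=W
t=17: FL=W FR=S RL=S RR=S
t=18: FL=S FR=S RL=S RR=S
t=19: FL=S FR=S RL=S RR=S
t=36: FL=W FR=S RL=S RR=S
t=41: FL=W FR=S RL=S RR=S


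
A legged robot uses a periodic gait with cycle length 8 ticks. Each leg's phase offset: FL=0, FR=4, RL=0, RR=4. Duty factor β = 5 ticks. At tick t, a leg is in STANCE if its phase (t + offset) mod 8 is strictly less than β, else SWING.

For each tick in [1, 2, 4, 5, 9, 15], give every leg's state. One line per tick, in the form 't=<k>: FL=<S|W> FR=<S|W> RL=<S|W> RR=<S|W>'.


t=1: FL=S FR=W RL=S RR=W
t=2: FL=S FR=W RL=S RR=W
t=4: FL=S FR=S RL=S RR=S
t=5: FL=W FR=S RL=W RR=S
t=9: FL=S FR=W RL=S RR=W
t=15: FL=W FR=S RL=W RR=S

t=1: phase=(1,5,1,5) vs β=5 → FL=S FR=W RL=S RR=W
t=2: phase=(2,6,2,6) vs β=5 → FL=S FR=W RL=S RR=W
t=4: phase=(4,0,4,0) vs β=5 → FL=S FR=S RL=S RR=S
t=5: phase=(5,1,5,1) vs β=5 → FL=W FR=S RL=W RR=S
t=9: phase=(1,5,1,5) vs β=5 → FL=S FR=W RL=S RR=W
t=15: phase=(7,3,7,3) vs β=5 → FL=W FR=S RL=W RR=S
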